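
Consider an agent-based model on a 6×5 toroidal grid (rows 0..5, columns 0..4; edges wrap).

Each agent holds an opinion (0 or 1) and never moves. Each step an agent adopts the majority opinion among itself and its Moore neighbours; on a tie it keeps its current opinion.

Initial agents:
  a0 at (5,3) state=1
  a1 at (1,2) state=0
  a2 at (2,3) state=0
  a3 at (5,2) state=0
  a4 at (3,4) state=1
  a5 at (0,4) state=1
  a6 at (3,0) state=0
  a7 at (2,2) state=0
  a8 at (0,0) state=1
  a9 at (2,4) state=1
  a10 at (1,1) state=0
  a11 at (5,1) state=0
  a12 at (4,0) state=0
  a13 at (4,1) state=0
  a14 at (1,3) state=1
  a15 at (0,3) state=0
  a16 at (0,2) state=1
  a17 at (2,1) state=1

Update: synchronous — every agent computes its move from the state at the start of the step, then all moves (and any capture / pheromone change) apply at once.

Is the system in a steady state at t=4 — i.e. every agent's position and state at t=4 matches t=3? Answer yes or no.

no

t=1: a0@(5,3):1 a1@(1,2):0 a2@(2,3):0 a3@(5,2):0 a4@(3,4):0 a5@(0,4):1 a6@(3,0):0 a7@(2,2):0 a8@(0,0):1 a9@(2,4):1 a10@(1,1):0 a11@(5,1):0 a12@(4,0):0 a13@(4,1):0 a14@(1,3):1 a15@(0,3):1 a16@(0,2):0 a17@(2,1):0
t=2: a0@(5,3):1 a1@(1,2):0 a2@(2,3):0 a3@(5,2):0 a4@(3,4):0 a5@(0,4):1 a6@(3,0):0 a7@(2,2):0 a8@(0,0):1 a9@(2,4):0 a10@(1,1):0 a11@(5,1):0 a12@(4,0):0 a13@(4,1):0 a14@(1,3):1 a15@(0,3):1 a16@(0,2):0 a17@(2,1):0
t=3: a0@(5,3):1 a1@(1,2):0 a2@(2,3):0 a3@(5,2):0 a4@(3,4):0 a5@(0,4):1 a6@(3,0):0 a7@(2,2):0 a8@(0,0):1 a9@(2,4):0 a10@(1,1):0 a11@(5,1):0 a12@(4,0):0 a13@(4,1):0 a14@(1,3):0 a15@(0,3):1 a16@(0,2):0 a17@(2,1):0
t=4: a0@(5,3):1 a1@(1,2):0 a2@(2,3):0 a3@(5,2):0 a4@(3,4):0 a5@(0,4):1 a6@(3,0):0 a7@(2,2):0 a8@(0,0):1 a9@(2,4):0 a10@(1,1):0 a11@(5,1):0 a12@(4,0):0 a13@(4,1):0 a14@(1,3):0 a15@(0,3):0 a16@(0,2):0 a17@(2,1):0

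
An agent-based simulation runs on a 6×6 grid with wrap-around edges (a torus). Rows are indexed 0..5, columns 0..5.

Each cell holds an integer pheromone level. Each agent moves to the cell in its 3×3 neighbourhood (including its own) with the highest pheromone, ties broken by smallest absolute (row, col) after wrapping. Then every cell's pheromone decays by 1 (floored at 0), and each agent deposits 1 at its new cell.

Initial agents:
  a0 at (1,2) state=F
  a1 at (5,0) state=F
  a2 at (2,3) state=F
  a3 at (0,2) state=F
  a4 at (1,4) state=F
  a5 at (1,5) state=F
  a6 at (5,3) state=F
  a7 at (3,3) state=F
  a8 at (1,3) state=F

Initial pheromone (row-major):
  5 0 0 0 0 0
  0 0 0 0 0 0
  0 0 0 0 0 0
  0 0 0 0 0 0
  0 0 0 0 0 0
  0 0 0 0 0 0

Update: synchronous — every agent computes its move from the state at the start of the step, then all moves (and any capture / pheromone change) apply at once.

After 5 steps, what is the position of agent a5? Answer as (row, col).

(0, 0)

t=1: a0@(0,1) a1@(0,0) a2@(1,2) a3@(0,1) a4@(0,3) a5@(0,0) a6@(0,2) a7@(2,2) a8@(0,2) | pheromone: 6 2 2 1 0 0 / 0 0 1 0 0 0 / 0 0 1 0 0 0 / 0 0 0 0 0 0 / 0 0 0 0 0 0 / 0 0 0 0 0 0
t=2: a0@(0,0) a1@(0,0) a2@(0,1) a3@(0,0) a4@(0,2) a5@(0,0) a6@(0,1) a7@(1,2) a8@(0,1) | pheromone: 9 4 2 0 0 0 / 0 0 1 0 0 0 / 0 0 0 0 0 0 / 0 0 0 0 0 0 / 0 0 0 0 0 0 / 0 0 0 0 0 0
t=3: a0@(0,0) a1@(0,0) a2@(0,0) a3@(0,0) a4@(0,1) a5@(0,0) a6@(0,0) a7@(0,1) a8@(0,0) | pheromone: 15 5 1 0 0 0 / 0 0 0 0 0 0 / 0 0 0 0 0 0 / 0 0 0 0 0 0 / 0 0 0 0 0 0 / 0 0 0 0 0 0
t=4: a0@(0,0) a1@(0,0) a2@(0,0) a3@(0,0) a4@(0,0) a5@(0,0) a6@(0,0) a7@(0,0) a8@(0,0) | pheromone: 23 4 0 0 0 0 / 0 0 0 0 0 0 / 0 0 0 0 0 0 / 0 0 0 0 0 0 / 0 0 0 0 0 0 / 0 0 0 0 0 0
t=5: a0@(0,0) a1@(0,0) a2@(0,0) a3@(0,0) a4@(0,0) a5@(0,0) a6@(0,0) a7@(0,0) a8@(0,0) | pheromone: 31 3 0 0 0 0 / 0 0 0 0 0 0 / 0 0 0 0 0 0 / 0 0 0 0 0 0 / 0 0 0 0 0 0 / 0 0 0 0 0 0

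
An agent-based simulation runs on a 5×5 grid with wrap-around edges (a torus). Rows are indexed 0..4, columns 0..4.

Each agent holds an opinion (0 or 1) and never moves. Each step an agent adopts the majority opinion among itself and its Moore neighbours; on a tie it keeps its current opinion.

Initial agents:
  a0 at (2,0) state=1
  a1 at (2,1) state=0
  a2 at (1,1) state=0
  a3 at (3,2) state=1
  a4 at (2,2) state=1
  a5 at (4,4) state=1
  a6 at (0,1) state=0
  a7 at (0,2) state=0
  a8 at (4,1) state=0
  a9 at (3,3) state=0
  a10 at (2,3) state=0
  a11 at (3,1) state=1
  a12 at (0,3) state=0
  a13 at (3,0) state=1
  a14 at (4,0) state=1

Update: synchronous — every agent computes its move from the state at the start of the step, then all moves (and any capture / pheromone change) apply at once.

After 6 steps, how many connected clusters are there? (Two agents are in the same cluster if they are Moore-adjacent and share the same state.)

t=1: a0@(2,0):1 a1@(2,1):1 a2@(1,1):0 a3@(3,2):0 a4@(2,2):0 a5@(4,4):1 a6@(0,1):0 a7@(0,2):0 a8@(4,1):1 a9@(3,3):1 a10@(2,3):0 a11@(3,1):1 a12@(0,3):0 a13@(3,0):1 a14@(4,0):1
t=2: a0@(2,0):1 a1@(2,1):1 a2@(1,1):0 a3@(3,2):1 a4@(2,2):0 a5@(4,4):1 a6@(0,1):0 a7@(0,2):0 a8@(4,1):1 a9@(3,3):0 a10@(2,3):0 a11@(3,1):1 a12@(0,3):0 a13@(3,0):1 a14@(4,0):1
t=3: (unchanged — steady state)

2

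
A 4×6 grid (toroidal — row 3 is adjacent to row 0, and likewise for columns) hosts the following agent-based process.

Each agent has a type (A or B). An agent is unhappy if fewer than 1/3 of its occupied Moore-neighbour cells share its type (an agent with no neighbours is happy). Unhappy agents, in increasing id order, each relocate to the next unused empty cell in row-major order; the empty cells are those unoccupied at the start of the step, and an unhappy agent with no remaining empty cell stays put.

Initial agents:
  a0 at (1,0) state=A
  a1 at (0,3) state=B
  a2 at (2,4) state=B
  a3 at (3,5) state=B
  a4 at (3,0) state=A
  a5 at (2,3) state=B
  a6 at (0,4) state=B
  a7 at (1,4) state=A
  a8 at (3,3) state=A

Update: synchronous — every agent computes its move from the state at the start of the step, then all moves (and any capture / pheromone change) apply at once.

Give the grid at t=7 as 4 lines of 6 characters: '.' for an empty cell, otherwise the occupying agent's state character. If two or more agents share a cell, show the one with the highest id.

AAABB.
A.....
...BB.
.....B

t=1: a0@(1,0):A a1@(0,3):B a2@(2,4):B a3@(3,5):B a4@(0,0):A a5@(2,3):B a6@(0,4):B a7@(0,1):A a8@(0,2):A
t=2: (unchanged — steady state)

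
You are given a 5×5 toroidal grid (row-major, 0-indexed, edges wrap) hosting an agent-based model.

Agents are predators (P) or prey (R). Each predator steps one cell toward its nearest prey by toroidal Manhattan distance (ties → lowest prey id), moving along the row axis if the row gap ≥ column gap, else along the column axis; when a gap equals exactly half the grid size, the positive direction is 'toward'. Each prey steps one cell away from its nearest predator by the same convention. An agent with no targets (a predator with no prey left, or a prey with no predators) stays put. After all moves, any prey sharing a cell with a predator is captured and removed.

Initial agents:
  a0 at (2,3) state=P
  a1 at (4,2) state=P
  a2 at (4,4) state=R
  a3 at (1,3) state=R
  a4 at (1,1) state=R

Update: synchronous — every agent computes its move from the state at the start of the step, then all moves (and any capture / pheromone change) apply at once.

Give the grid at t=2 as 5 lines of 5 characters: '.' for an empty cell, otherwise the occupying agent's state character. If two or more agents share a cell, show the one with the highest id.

...P.
.R...
.....
.....
.R.R.

t=1: a0@(1,3):P a1@(4,3):P a2@(4,0):R a3@(0,3):R a4@(1,0):R
t=2: a0@(0,3):P a1@(0,3):P a2@(4,1):R a3@(4,3):R a4@(1,1):R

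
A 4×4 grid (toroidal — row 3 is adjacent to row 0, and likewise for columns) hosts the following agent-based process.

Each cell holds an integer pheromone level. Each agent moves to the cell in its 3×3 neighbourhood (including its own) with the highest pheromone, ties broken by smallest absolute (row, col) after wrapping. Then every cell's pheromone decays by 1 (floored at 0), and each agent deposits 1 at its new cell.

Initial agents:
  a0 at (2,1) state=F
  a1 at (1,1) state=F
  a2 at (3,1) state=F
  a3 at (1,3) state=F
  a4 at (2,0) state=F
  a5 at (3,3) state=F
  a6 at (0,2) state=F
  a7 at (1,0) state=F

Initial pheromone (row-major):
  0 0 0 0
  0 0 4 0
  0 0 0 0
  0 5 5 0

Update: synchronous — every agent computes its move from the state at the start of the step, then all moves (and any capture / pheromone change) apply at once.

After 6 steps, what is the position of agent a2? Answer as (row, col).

t=1: a0@(3,1) a1@(1,2) a2@(3,1) a3@(1,2) a4@(3,1) a5@(3,2) a6@(3,1) a7@(0,0) | pheromone: 1 0 0 0 / 0 0 5 0 / 0 0 0 0 / 0 8 5 0
t=2: a0@(3,1) a1@(1,2) a2@(3,1) a3@(1,2) a4@(3,1) a5@(3,1) a6@(3,1) a7@(3,1) | pheromone: 0 0 0 0 / 0 0 6 0 / 0 0 0 0 / 0 13 4 0
t=3: a0@(3,1) a1@(1,2) a2@(3,1) a3@(1,2) a4@(3,1) a5@(3,1) a6@(3,1) a7@(3,1) | pheromone: 0 0 0 0 / 0 0 7 0 / 0 0 0 0 / 0 18 3 0
t=4: a0@(3,1) a1@(1,2) a2@(3,1) a3@(1,2) a4@(3,1) a5@(3,1) a6@(3,1) a7@(3,1) | pheromone: 0 0 0 0 / 0 0 8 0 / 0 0 0 0 / 0 23 2 0
t=5: a0@(3,1) a1@(1,2) a2@(3,1) a3@(1,2) a4@(3,1) a5@(3,1) a6@(3,1) a7@(3,1) | pheromone: 0 0 0 0 / 0 0 9 0 / 0 0 0 0 / 0 28 1 0
t=6: a0@(3,1) a1@(1,2) a2@(3,1) a3@(1,2) a4@(3,1) a5@(3,1) a6@(3,1) a7@(3,1) | pheromone: 0 0 0 0 / 0 0 10 0 / 0 0 0 0 / 0 33 0 0

(3, 1)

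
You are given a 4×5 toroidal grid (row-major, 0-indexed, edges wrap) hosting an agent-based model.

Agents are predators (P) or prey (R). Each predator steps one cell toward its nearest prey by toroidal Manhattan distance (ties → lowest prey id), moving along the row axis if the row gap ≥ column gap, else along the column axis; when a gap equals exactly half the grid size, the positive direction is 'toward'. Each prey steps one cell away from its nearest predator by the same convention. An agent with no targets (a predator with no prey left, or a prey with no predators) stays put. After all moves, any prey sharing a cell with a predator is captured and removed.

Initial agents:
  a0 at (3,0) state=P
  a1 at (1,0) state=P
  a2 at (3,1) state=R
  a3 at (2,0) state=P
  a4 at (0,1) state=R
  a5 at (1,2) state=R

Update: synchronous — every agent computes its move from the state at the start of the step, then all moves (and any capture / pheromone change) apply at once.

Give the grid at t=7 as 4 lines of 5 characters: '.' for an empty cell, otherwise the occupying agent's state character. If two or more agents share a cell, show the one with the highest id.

PP...
.R...
....P
...R.

t=1: a0@(3,1):P a1@(0,0):P a2@(3,2):R a3@(3,0):P a4@(1,1):R a5@(1,3):R
t=2: a0@(3,2):P a1@(1,0):P a2@(3,3):R a3@(3,1):P a4@(0,1):R a5@(1,2):R
t=3: a0@(3,3):P a1@(0,0):P a2@(3,4):R a3@(0,1):P a4@(1,1):R a5@(0,2):R
t=4: a0@(3,4):P a1@(3,0):P a3@(1,1):P a4@(2,1):R a5@(0,3):R
t=5: a0@(0,4):P a1@(2,0):P a3@(2,1):P a4@(3,1):R a5@(1,3):R
t=6: a0@(1,4):P a1@(3,0):P a3@(3,1):P a4@(0,1):R a5@(2,3):R
t=7: a0@(2,4):P a1@(0,0):P a3@(0,1):P a4@(1,1):R a5@(3,3):R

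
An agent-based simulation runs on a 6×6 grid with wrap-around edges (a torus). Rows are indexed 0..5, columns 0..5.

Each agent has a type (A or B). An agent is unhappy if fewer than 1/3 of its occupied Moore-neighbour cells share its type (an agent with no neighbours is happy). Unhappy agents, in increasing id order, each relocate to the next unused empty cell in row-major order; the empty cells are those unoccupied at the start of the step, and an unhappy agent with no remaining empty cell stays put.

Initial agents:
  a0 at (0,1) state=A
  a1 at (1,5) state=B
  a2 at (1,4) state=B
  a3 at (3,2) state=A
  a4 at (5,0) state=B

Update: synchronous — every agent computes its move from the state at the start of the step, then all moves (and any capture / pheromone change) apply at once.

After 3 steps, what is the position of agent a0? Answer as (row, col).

(0, 0)

t=1: a0@(0,0):A a1@(1,5):B a2@(1,4):B a3@(3,2):A a4@(0,2):B
t=2: a0@(0,1):A a1@(1,5):B a2@(1,4):B a3@(3,2):A a4@(0,2):B
t=3: a0@(0,0):A a1@(1,5):B a2@(1,4):B a3@(3,2):A a4@(0,3):B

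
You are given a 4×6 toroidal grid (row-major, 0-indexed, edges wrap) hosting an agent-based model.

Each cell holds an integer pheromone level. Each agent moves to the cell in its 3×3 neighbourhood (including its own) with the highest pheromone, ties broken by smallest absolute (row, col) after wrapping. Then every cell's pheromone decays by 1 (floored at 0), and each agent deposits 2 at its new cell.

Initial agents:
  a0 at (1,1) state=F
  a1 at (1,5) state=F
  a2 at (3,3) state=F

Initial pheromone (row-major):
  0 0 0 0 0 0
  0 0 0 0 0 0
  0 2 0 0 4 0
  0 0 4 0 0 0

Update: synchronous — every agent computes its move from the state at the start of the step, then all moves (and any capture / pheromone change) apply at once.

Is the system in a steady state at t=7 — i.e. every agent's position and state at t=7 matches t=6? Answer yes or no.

yes

t=1: a0@(2,1) a1@(2,4) a2@(2,4) | pheromone: 0 0 0 0 0 0 / 0 0 0 0 0 0 / 0 3 0 0 7 0 / 0 0 3 0 0 0
t=2: a0@(2,1) a1@(2,4) a2@(2,4) | pheromone: 0 0 0 0 0 0 / 0 0 0 0 0 0 / 0 4 0 0 10 0 / 0 0 2 0 0 0
t=3: a0@(2,1) a1@(2,4) a2@(2,4) | pheromone: 0 0 0 0 0 0 / 0 0 0 0 0 0 / 0 5 0 0 13 0 / 0 0 1 0 0 0
t=4: a0@(2,1) a1@(2,4) a2@(2,4) | pheromone: 0 0 0 0 0 0 / 0 0 0 0 0 0 / 0 6 0 0 16 0 / 0 0 0 0 0 0
t=5: a0@(2,1) a1@(2,4) a2@(2,4) | pheromone: 0 0 0 0 0 0 / 0 0 0 0 0 0 / 0 7 0 0 19 0 / 0 0 0 0 0 0
t=6: a0@(2,1) a1@(2,4) a2@(2,4) | pheromone: 0 0 0 0 0 0 / 0 0 0 0 0 0 / 0 8 0 0 22 0 / 0 0 0 0 0 0
t=7: a0@(2,1) a1@(2,4) a2@(2,4) | pheromone: 0 0 0 0 0 0 / 0 0 0 0 0 0 / 0 9 0 0 25 0 / 0 0 0 0 0 0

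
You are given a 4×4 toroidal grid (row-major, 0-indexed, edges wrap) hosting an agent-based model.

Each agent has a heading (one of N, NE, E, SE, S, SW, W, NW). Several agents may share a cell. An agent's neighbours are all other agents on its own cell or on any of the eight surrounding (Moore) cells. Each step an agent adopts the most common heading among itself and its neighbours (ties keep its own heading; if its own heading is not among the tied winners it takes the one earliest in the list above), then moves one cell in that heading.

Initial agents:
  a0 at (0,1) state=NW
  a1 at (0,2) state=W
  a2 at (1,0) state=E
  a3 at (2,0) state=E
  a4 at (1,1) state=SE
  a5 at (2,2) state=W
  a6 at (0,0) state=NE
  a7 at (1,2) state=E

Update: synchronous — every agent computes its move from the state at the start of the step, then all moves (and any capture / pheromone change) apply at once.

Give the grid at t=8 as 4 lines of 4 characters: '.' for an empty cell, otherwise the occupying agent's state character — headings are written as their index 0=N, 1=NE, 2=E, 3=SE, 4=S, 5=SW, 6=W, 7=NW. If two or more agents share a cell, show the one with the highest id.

22..
22..
2...
2...

t=1: a0@(0,2):E a1@(0,1):W a2@(1,1):E a3@(2,1):E a4@(1,2):E a5@(2,1):W a6@(3,1):NE a7@(1,1):W
t=2: a0@(0,3):E a1@(0,2):E a2@(1,2):E a3@(2,2):E a4@(1,3):E a5@(2,2):E a6@(3,2):E a7@(1,2):E
t=3: a0@(0,0):E a1@(0,3):E a2@(1,3):E a3@(2,3):E a4@(1,0):E a5@(2,3):E a6@(3,3):E a7@(1,3):E
t=4: a0@(0,1):E a1@(0,0):E a2@(1,0):E a3@(2,0):E a4@(1,1):E a5@(2,0):E a6@(3,0):E a7@(1,0):E
t=5: a0@(0,2):E a1@(0,1):E a2@(1,1):E a3@(2,1):E a4@(1,2):E a5@(2,1):E a6@(3,1):E a7@(1,1):E
t=6: a0@(0,3):E a1@(0,2):E a2@(1,2):E a3@(2,2):E a4@(1,3):E a5@(2,2):E a6@(3,2):E a7@(1,2):E
t=7: a0@(0,0):E a1@(0,3):E a2@(1,3):E a3@(2,3):E a4@(1,0):E a5@(2,3):E a6@(3,3):E a7@(1,3):E
t=8: a0@(0,1):E a1@(0,0):E a2@(1,0):E a3@(2,0):E a4@(1,1):E a5@(2,0):E a6@(3,0):E a7@(1,0):E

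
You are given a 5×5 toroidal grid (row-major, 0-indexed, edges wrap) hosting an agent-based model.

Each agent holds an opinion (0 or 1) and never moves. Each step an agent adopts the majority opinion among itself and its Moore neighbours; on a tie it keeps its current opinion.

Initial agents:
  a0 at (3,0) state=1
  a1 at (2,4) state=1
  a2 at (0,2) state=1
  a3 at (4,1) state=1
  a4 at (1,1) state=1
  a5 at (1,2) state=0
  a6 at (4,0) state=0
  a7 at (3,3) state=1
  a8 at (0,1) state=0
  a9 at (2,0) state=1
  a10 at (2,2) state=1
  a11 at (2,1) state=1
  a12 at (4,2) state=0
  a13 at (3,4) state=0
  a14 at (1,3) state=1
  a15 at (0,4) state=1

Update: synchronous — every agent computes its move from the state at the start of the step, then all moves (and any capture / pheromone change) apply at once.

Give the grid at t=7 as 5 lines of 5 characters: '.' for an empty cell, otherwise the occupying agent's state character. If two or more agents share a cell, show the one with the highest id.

t=1: a0@(3,0):1 a1@(2,4):1 a2@(0,2):1 a3@(4,1):1 a4@(1,1):1 a5@(1,2):1 a6@(4,0):0 a7@(3,3):1 a8@(0,1):0 a9@(2,0):1 a10@(2,2):1 a11@(2,1):1 a12@(4,2):1 a13@(3,4):1 a14@(1,3):1 a15@(0,4):1
t=2: a0@(3,0):1 a1@(2,4):1 a2@(0,2):1 a3@(4,1):1 a4@(1,1):1 a5@(1,2):1 a6@(4,0):1 a7@(3,3):1 a8@(0,1):1 a9@(2,0):1 a10@(2,2):1 a11@(2,1):1 a12@(4,2):1 a13@(3,4):1 a14@(1,3):1 a15@(0,4):1
t=3: (unchanged — steady state)

.11.1
.111.
111.1
1..11
111..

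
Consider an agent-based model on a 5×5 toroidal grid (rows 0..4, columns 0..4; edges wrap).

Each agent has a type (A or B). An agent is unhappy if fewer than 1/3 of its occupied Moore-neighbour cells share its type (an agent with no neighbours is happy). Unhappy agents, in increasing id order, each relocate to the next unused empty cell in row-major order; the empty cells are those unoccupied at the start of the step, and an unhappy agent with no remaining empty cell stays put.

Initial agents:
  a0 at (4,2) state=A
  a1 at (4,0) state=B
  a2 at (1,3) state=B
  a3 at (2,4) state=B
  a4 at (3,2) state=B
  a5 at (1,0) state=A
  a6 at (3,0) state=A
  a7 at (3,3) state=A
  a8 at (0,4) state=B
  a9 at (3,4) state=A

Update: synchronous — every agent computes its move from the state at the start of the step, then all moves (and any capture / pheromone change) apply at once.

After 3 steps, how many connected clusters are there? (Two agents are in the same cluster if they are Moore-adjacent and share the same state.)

t=1: a0@(4,2):A a1@(4,0):B a2@(1,3):B a3@(0,0):B a4@(0,1):B a5@(0,2):A a6@(3,0):A a7@(3,3):A a8@(0,4):B a9@(3,4):A
t=2: (unchanged — steady state)

2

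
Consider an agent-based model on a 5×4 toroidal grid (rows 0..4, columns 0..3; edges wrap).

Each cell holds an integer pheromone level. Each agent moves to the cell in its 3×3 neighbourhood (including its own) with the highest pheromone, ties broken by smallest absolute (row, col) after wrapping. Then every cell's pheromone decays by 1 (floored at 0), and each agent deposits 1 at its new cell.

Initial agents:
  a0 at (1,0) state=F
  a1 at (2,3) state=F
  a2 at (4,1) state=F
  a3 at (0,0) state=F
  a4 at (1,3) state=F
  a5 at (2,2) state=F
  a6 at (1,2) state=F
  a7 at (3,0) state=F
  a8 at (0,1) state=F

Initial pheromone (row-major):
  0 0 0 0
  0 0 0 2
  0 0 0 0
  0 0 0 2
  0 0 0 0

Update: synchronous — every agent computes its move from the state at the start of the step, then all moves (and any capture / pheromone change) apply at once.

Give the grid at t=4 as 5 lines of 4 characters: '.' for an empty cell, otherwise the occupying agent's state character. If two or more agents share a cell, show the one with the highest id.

....
...F
....
...F
....

t=1: a0@(1,3) a1@(1,3) a2@(0,0) a3@(1,3) a4@(1,3) a5@(1,3) a6@(1,3) a7@(3,3) a8@(0,0) | pheromone: 2 0 0 0 / 0 0 0 7 / 0 0 0 0 / 0 0 0 2 / 0 0 0 0
t=2: a0@(1,3) a1@(1,3) a2@(1,3) a3@(1,3) a4@(1,3) a5@(1,3) a6@(1,3) a7@(3,3) a8@(1,3) | pheromone: 1 0 0 0 / 0 0 0 14 / 0 0 0 0 / 0 0 0 2 / 0 0 0 0
t=3: a0@(1,3) a1@(1,3) a2@(1,3) a3@(1,3) a4@(1,3) a5@(1,3) a6@(1,3) a7@(3,3) a8@(1,3) | pheromone: 0 0 0 0 / 0 0 0 21 / 0 0 0 0 / 0 0 0 2 / 0 0 0 0
t=4: a0@(1,3) a1@(1,3) a2@(1,3) a3@(1,3) a4@(1,3) a5@(1,3) a6@(1,3) a7@(3,3) a8@(1,3) | pheromone: 0 0 0 0 / 0 0 0 28 / 0 0 0 0 / 0 0 0 2 / 0 0 0 0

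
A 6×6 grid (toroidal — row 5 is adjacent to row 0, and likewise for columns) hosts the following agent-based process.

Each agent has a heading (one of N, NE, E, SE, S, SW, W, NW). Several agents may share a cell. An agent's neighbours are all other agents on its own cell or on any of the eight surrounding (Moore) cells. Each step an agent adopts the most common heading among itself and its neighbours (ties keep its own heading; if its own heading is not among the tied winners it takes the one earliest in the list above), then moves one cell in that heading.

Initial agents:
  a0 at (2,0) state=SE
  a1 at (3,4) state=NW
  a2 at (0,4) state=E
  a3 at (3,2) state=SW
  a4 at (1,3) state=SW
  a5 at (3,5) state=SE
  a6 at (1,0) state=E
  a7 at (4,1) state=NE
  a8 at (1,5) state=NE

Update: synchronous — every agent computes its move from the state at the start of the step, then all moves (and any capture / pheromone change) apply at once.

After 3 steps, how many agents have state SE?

4

t=1: a0@(3,1):SE a1@(2,3):NW a2@(0,5):E a3@(4,1):SW a4@(2,2):SW a5@(4,0):SE a6@(1,1):E a7@(3,2):NE a8@(1,0):E
t=2: a0@(4,2):SE a1@(1,2):NW a2@(0,0):E a3@(5,2):SE a4@(3,1):SW a5@(5,1):SE a6@(1,2):E a7@(4,1):SW a8@(1,1):E
t=3: a0@(5,3):SE a1@(1,3):E a2@(0,1):E a3@(0,3):SE a4@(4,0):SW a5@(0,2):SE a6@(1,3):E a7@(5,2):SE a8@(1,2):E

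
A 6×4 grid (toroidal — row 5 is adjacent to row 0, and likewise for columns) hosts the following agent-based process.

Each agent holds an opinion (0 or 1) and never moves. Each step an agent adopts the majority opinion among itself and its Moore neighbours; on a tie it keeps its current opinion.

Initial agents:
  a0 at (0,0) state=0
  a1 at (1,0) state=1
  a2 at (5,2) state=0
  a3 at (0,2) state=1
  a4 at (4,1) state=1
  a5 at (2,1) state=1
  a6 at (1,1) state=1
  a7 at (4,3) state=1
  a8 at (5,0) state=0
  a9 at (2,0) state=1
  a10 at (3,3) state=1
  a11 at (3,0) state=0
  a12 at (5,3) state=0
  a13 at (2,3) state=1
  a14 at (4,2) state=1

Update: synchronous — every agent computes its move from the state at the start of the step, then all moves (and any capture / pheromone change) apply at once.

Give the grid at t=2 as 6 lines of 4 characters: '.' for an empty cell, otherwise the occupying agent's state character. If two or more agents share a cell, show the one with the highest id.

0.1.
11..
11.1
1..1
.111
0.10

t=1: a0@(0,0):0 a1@(1,0):1 a2@(5,2):1 a3@(0,2):1 a4@(4,1):0 a5@(2,1):1 a6@(1,1):1 a7@(4,3):0 a8@(5,0):0 a9@(2,0):1 a10@(3,3):1 a11@(3,0):1 a12@(5,3):0 a13@(2,3):1 a14@(4,2):1
t=2: a0@(0,0):0 a1@(1,0):1 a2@(5,2):1 a3@(0,2):1 a4@(4,1):1 a5@(2,1):1 a6@(1,1):1 a7@(4,3):1 a8@(5,0):0 a9@(2,0):1 a10@(3,3):1 a11@(3,0):1 a12@(5,3):0 a13@(2,3):1 a14@(4,2):1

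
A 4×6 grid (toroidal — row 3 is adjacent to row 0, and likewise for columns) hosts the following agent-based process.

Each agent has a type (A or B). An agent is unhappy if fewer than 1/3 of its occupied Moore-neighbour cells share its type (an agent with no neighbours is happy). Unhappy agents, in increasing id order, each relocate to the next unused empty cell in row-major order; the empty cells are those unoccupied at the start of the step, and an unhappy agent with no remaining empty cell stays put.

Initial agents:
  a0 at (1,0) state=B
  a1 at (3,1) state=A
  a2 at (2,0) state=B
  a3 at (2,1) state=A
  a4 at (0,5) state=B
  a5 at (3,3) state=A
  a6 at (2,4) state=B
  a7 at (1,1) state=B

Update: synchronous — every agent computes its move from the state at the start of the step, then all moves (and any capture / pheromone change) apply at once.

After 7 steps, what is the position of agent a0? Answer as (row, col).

t=1: a0@(1,0):B a1@(3,1):A a2@(2,0):B a3@(0,0):A a4@(0,5):B a5@(0,1):A a6@(0,2):B a7@(1,1):B
t=2: (unchanged — steady state)

(1, 0)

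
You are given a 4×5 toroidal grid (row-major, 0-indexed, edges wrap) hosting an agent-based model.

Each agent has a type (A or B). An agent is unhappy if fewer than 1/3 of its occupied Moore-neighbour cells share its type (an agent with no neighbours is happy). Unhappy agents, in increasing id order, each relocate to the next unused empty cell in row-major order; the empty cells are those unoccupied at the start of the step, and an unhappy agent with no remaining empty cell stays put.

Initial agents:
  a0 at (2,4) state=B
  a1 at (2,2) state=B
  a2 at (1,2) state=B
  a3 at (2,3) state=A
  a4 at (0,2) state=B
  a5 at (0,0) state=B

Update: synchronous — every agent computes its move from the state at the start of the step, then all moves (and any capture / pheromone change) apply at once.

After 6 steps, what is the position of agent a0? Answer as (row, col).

t=1: a0@(0,1):B a1@(2,2):B a2@(1,2):B a3@(0,3):A a4@(0,2):B a5@(0,0):B
t=2: a0@(0,1):B a1@(2,2):B a2@(1,2):B a3@(0,4):A a4@(0,2):B a5@(0,0):B
t=3: a0@(0,1):B a1@(2,2):B a2@(1,2):B a3@(0,3):A a4@(0,2):B a5@(0,0):B
t=4: a0@(0,1):B a1@(2,2):B a2@(1,2):B a3@(0,4):A a4@(0,2):B a5@(0,0):B
t=5: a0@(0,1):B a1@(2,2):B a2@(1,2):B a3@(0,3):A a4@(0,2):B a5@(0,0):B
t=6: a0@(0,1):B a1@(2,2):B a2@(1,2):B a3@(0,4):A a4@(0,2):B a5@(0,0):B

(0, 1)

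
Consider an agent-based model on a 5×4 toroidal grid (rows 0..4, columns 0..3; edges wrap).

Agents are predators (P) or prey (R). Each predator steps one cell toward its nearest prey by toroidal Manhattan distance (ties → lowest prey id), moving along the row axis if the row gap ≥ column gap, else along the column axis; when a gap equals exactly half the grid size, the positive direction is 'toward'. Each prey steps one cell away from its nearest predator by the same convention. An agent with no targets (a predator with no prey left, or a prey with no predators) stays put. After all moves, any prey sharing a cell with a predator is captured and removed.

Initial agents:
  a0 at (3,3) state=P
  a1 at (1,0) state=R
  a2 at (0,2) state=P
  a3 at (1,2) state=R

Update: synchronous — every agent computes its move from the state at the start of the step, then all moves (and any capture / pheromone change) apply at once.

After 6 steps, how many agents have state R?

t=1: a0@(2,3):P a1@(0,0):R a2@(1,2):P a3@(2,2):R
t=2: a0@(2,2):P a1@(4,0):R a2@(2,2):P a3@(2,1):R
t=3: a0@(2,1):P a1@(0,0):R a2@(2,1):P a3@(2,0):R
t=4: a0@(2,0):P a1@(4,0):R a2@(2,0):P a3@(2,3):R
t=5: a0@(2,3):P a1@(0,0):R a2@(2,3):P a3@(2,2):R
t=6: a0@(2,2):P a1@(4,0):R a2@(2,2):P a3@(2,1):R

2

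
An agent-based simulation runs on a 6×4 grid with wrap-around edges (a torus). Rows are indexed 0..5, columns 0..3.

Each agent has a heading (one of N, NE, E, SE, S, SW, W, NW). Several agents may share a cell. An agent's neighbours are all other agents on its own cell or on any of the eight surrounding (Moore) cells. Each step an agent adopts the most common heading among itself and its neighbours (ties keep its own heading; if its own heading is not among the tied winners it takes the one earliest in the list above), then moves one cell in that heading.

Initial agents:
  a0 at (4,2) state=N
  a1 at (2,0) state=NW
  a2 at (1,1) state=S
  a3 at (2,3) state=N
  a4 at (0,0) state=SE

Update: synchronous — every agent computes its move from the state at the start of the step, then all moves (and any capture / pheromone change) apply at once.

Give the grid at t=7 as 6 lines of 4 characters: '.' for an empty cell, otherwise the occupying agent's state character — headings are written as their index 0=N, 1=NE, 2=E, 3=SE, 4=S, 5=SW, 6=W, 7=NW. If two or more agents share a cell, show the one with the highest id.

t=1: a0@(3,2):N a1@(1,3):NW a2@(2,1):S a3@(1,3):N a4@(1,1):SE
t=2: a0@(2,2):N a1@(0,2):NW a2@(3,1):S a3@(0,3):N a4@(2,2):SE
t=3: a0@(1,2):N a1@(5,1):NW a2@(4,1):S a3@(5,3):N a4@(3,3):SE
t=4: a0@(0,2):N a1@(4,0):NW a2@(5,1):S a3@(4,3):N a4@(4,0):SE
t=5: a0@(5,2):N a1@(3,3):NW a2@(0,1):S a3@(3,3):N a4@(5,1):SE
t=6: a0@(4,2):N a1@(2,2):NW a2@(1,1):S a3@(2,3):N a4@(0,2):SE
t=7: a0@(3,2):N a1@(1,1):NW a2@(2,1):S a3@(1,3):N a4@(1,3):SE

....
.7.3
.4..
..0.
....
....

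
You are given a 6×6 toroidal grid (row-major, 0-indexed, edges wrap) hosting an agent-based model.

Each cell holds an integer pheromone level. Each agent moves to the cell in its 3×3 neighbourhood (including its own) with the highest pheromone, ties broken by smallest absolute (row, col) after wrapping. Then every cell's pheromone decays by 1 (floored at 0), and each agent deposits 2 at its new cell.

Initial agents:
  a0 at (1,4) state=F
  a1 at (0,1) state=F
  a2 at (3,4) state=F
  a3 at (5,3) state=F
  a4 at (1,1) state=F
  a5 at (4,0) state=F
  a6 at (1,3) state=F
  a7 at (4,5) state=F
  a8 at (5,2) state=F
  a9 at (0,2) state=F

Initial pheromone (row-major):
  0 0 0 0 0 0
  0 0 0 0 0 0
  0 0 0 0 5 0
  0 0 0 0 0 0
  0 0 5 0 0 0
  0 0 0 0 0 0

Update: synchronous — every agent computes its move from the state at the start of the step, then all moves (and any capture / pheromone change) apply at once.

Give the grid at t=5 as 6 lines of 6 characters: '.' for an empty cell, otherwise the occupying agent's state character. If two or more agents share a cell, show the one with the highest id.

t=1: a0@(2,4) a1@(0,0) a2@(2,4) a3@(4,2) a4@(0,0) a5@(3,0) a6@(2,4) a7@(3,0) a8@(4,2) a9@(0,1) | pheromone: 4 2 0 0 0 0 / 0 0 0 0 0 0 / 0 0 0 0 10 0 / 4 0 0 0 0 0 / 0 0 8 0 0 0 / 0 0 0 0 0 0
t=2: a0@(2,4) a1@(0,0) a2@(2,4) a3@(4,2) a4@(0,0) a5@(3,0) a6@(2,4) a7@(3,0) a8@(4,2) a9@(0,0) | pheromone: 9 1 0 0 0 0 / 0 0 0 0 0 0 / 0 0 0 0 15 0 / 7 0 0 0 0 0 / 0 0 11 0 0 0 / 0 0 0 0 0 0
t=3: a0@(2,4) a1@(0,0) a2@(2,4) a3@(4,2) a4@(0,0) a5@(3,0) a6@(2,4) a7@(3,0) a8@(4,2) a9@(0,0) | pheromone: 14 0 0 0 0 0 / 0 0 0 0 0 0 / 0 0 0 0 20 0 / 10 0 0 0 0 0 / 0 0 14 0 0 0 / 0 0 0 0 0 0
t=4: a0@(2,4) a1@(0,0) a2@(2,4) a3@(4,2) a4@(0,0) a5@(3,0) a6@(2,4) a7@(3,0) a8@(4,2) a9@(0,0) | pheromone: 19 0 0 0 0 0 / 0 0 0 0 0 0 / 0 0 0 0 25 0 / 13 0 0 0 0 0 / 0 0 17 0 0 0 / 0 0 0 0 0 0
t=5: a0@(2,4) a1@(0,0) a2@(2,4) a3@(4,2) a4@(0,0) a5@(3,0) a6@(2,4) a7@(3,0) a8@(4,2) a9@(0,0) | pheromone: 24 0 0 0 0 0 / 0 0 0 0 0 0 / 0 0 0 0 30 0 / 16 0 0 0 0 0 / 0 0 20 0 0 0 / 0 0 0 0 0 0

F.....
......
....F.
F.....
..F...
......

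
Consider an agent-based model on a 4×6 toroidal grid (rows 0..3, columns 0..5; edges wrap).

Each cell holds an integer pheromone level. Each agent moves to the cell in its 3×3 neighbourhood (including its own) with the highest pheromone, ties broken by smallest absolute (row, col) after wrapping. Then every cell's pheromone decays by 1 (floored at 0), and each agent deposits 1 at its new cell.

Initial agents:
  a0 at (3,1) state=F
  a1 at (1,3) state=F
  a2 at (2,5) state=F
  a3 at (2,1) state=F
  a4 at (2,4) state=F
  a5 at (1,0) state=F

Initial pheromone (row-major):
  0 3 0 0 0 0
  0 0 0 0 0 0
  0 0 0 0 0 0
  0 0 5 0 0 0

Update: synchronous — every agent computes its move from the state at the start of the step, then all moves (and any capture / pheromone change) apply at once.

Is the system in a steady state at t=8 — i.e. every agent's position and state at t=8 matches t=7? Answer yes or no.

t=1: a0@(3,2) a1@(0,2) a2@(1,0) a3@(3,2) a4@(1,3) a5@(0,1) | pheromone: 0 3 1 0 0 0 / 1 0 0 1 0 0 / 0 0 0 0 0 0 / 0 0 6 0 0 0
t=2: a0@(3,2) a1@(3,2) a2@(0,1) a3@(3,2) a4@(0,2) a5@(3,2) | pheromone: 0 3 1 0 0 0 / 0 0 0 0 0 0 / 0 0 0 0 0 0 / 0 0 9 0 0 0
t=3: a0@(3,2) a1@(3,2) a2@(3,2) a3@(3,2) a4@(3,2) a5@(3,2) | pheromone: 0 2 0 0 0 0 / 0 0 0 0 0 0 / 0 0 0 0 0 0 / 0 0 14 0 0 0
t=4: a0@(3,2) a1@(3,2) a2@(3,2) a3@(3,2) a4@(3,2) a5@(3,2) | pheromone: 0 1 0 0 0 0 / 0 0 0 0 0 0 / 0 0 0 0 0 0 / 0 0 19 0 0 0
t=5: a0@(3,2) a1@(3,2) a2@(3,2) a3@(3,2) a4@(3,2) a5@(3,2) | pheromone: 0 0 0 0 0 0 / 0 0 0 0 0 0 / 0 0 0 0 0 0 / 0 0 24 0 0 0
t=6: a0@(3,2) a1@(3,2) a2@(3,2) a3@(3,2) a4@(3,2) a5@(3,2) | pheromone: 0 0 0 0 0 0 / 0 0 0 0 0 0 / 0 0 0 0 0 0 / 0 0 29 0 0 0
t=7: a0@(3,2) a1@(3,2) a2@(3,2) a3@(3,2) a4@(3,2) a5@(3,2) | pheromone: 0 0 0 0 0 0 / 0 0 0 0 0 0 / 0 0 0 0 0 0 / 0 0 34 0 0 0
t=8: a0@(3,2) a1@(3,2) a2@(3,2) a3@(3,2) a4@(3,2) a5@(3,2) | pheromone: 0 0 0 0 0 0 / 0 0 0 0 0 0 / 0 0 0 0 0 0 / 0 0 39 0 0 0

yes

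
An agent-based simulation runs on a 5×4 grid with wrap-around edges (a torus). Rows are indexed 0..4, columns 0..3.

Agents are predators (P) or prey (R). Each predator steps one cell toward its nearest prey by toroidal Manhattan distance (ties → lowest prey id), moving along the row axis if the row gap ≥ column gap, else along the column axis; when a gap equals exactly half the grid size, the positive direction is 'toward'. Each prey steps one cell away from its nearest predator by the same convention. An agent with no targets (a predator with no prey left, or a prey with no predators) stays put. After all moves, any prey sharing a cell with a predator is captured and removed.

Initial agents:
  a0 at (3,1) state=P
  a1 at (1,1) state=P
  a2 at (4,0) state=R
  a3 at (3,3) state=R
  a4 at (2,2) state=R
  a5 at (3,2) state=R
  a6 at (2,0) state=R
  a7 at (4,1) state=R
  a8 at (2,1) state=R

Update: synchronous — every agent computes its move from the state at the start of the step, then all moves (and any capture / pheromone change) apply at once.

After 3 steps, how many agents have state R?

6

t=1: a0@(3,2):P a1@(2,1):P a2@(0,0):R a4@(1,2):R a5@(3,3):R a6@(1,0):R a7@(0,1):R a8@(1,1):R
t=2: a0@(3,3):P a1@(1,1):P a2@(4,0):R a4@(0,2):R a5@(3,0):R a6@(0,0):R a7@(4,1):R a8@(0,1):R
t=3: a0@(3,0):P a1@(0,1):P a2@(0,0):R a4@(4,2):R a5@(3,1):R a6@(4,0):R a7@(3,1):R a8@(4,1):R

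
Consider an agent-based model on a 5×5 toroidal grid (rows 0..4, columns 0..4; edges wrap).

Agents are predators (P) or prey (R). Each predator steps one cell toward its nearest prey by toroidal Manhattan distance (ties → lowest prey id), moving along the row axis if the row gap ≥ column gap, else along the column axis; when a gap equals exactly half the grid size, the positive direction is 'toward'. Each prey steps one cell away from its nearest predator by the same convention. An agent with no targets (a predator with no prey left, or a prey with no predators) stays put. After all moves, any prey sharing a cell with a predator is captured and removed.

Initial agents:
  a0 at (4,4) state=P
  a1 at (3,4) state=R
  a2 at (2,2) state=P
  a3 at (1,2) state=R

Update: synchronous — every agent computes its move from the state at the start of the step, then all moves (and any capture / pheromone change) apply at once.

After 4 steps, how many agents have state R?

t=1: a0@(3,4):P a1@(2,4):R a2@(1,2):P a3@(0,2):R
t=2: a0@(2,4):P a1@(1,4):R a2@(0,2):P a3@(4,2):R
t=3: a0@(1,4):P a1@(0,4):R a2@(4,2):P a3@(3,2):R
t=4: a0@(0,4):P a1@(4,4):R a2@(3,2):P a3@(2,2):R

2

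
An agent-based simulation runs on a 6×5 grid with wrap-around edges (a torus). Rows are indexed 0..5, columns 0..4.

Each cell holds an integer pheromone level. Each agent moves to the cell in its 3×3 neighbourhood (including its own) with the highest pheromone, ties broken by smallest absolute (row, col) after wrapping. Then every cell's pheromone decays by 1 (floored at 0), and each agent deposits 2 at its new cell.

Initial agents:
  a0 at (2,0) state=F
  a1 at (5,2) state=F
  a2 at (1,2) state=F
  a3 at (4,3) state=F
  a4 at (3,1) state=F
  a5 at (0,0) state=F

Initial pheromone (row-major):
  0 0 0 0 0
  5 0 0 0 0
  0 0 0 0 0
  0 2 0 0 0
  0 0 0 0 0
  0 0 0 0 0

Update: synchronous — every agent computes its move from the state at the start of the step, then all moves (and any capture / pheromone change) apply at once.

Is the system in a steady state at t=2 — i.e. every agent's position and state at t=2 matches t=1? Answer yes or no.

t=1: a0@(1,0) a1@(0,1) a2@(0,1) a3@(3,2) a4@(3,1) a5@(1,0) | pheromone: 0 4 0 0 0 / 8 0 0 0 0 / 0 0 0 0 0 / 0 3 2 0 0 / 0 0 0 0 0 / 0 0 0 0 0
t=2: a0@(1,0) a1@(1,0) a2@(1,0) a3@(3,1) a4@(3,1) a5@(1,0) | pheromone: 0 3 0 0 0 / 15 0 0 0 0 / 0 0 0 0 0 / 0 6 1 0 0 / 0 0 0 0 0 / 0 0 0 0 0

no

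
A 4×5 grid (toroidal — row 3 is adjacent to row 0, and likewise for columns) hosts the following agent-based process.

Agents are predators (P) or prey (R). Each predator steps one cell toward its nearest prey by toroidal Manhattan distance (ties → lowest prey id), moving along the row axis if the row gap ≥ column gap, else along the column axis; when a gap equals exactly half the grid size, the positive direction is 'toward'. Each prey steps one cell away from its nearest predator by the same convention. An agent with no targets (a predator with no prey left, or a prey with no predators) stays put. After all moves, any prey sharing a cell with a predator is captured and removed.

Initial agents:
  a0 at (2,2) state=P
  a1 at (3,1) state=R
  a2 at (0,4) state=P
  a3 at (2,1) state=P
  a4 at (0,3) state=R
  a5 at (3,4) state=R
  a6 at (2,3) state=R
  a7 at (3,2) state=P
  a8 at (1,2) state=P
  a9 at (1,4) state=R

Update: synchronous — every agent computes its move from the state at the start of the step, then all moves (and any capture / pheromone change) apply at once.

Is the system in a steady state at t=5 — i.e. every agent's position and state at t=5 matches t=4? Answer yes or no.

t=1: a0@(2,3):P a1@(0,1):R a2@(0,3):P a3@(3,1):P a5@(2,4):R a6@(2,4):R a7@(3,1):P a8@(0,2):P a9@(2,4):R
t=2: a0@(2,4):P a1@(1,1):R a2@(0,2):P a3@(0,1):P a5@(2,0):R a6@(2,0):R a7@(0,1):P a8@(0,1):P a9@(2,0):R
t=3: a0@(2,0):P a1@(2,1):R a2@(1,2):P a3@(1,1):P a5@(2,1):R a6@(2,1):R a7@(1,1):P a8@(1,1):P a9@(2,1):R
t=4: a0@(2,1):P a2@(2,2):P a3@(2,1):P a7@(2,1):P a8@(2,1):P
t=5: (unchanged — steady state)

yes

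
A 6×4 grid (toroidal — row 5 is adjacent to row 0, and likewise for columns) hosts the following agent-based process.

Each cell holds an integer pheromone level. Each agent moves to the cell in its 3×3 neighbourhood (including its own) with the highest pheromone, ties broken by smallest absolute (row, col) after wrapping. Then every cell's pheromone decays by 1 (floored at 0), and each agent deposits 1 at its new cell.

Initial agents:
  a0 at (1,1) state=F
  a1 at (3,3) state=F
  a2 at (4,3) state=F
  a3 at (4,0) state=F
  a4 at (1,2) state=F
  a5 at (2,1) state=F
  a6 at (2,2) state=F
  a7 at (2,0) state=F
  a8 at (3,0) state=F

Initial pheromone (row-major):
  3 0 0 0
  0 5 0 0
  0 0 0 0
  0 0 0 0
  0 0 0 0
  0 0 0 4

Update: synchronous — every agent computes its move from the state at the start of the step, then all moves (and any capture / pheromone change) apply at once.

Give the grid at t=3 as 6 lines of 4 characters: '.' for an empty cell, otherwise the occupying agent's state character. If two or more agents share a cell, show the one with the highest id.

....
.F..
....
....
....
...F

t=1: a0@(1,1) a1@(2,0) a2@(5,3) a3@(5,3) a4@(1,1) a5@(1,1) a6@(1,1) a7@(1,1) a8@(2,0) | pheromone: 2 0 0 0 / 0 9 0 0 / 2 0 0 0 / 0 0 0 0 / 0 0 0 0 / 0 0 0 5
t=2: a0@(1,1) a1@(1,1) a2@(5,3) a3@(5,3) a4@(1,1) a5@(1,1) a6@(1,1) a7@(1,1) a8@(1,1) | pheromone: 1 0 0 0 / 0 15 0 0 / 1 0 0 0 / 0 0 0 0 / 0 0 0 0 / 0 0 0 6
t=3: a0@(1,1) a1@(1,1) a2@(5,3) a3@(5,3) a4@(1,1) a5@(1,1) a6@(1,1) a7@(1,1) a8@(1,1) | pheromone: 0 0 0 0 / 0 21 0 0 / 0 0 0 0 / 0 0 0 0 / 0 0 0 0 / 0 0 0 7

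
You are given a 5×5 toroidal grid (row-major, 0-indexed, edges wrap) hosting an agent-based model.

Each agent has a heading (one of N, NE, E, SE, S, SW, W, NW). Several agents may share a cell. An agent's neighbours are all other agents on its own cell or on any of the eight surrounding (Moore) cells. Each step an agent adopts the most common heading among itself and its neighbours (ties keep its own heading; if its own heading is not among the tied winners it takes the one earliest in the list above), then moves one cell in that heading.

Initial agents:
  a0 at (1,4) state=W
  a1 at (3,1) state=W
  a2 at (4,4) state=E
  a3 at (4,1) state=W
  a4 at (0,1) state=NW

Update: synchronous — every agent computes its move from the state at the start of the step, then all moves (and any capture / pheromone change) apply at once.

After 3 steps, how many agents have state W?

5

t=1: a0@(1,3):W a1@(3,0):W a2@(4,0):E a3@(4,0):W a4@(4,0):NW
t=2: a0@(1,2):W a1@(3,4):W a2@(4,4):W a3@(4,4):W a4@(4,4):W
t=3: a0@(1,1):W a1@(3,3):W a2@(4,3):W a3@(4,3):W a4@(4,3):W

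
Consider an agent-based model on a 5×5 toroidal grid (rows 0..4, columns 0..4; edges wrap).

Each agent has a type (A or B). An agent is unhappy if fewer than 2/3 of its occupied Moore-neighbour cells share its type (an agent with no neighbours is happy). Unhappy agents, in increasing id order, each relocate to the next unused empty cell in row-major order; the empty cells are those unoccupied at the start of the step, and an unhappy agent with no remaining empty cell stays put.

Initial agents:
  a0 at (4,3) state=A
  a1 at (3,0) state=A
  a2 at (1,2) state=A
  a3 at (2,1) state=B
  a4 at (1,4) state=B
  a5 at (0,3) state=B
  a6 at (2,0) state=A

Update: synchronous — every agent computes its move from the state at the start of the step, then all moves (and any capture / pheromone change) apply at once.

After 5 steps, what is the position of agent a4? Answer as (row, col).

(2, 0)

t=1: a0@(0,0):A a1@(0,1):A a2@(0,2):A a3@(0,4):B a4@(1,0):B a5@(1,1):B a6@(1,3):A
t=2: a0@(0,3):A a1@(1,2):A a2@(0,2):A a3@(1,4):B a4@(2,0):B a5@(2,1):B a6@(2,2):A
t=3: a0@(0,3):A a1@(1,2):A a2@(0,2):A a3@(0,0):B a4@(2,0):B a5@(0,1):B a6@(0,4):A
t=4: a0@(0,3):A a1@(1,2):A a2@(0,2):A a3@(1,0):B a4@(2,0):B a5@(1,1):B a6@(1,3):A
t=5: a0@(0,3):A a1@(1,2):A a2@(0,2):A a3@(1,0):B a4@(2,0):B a5@(0,0):B a6@(1,3):A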